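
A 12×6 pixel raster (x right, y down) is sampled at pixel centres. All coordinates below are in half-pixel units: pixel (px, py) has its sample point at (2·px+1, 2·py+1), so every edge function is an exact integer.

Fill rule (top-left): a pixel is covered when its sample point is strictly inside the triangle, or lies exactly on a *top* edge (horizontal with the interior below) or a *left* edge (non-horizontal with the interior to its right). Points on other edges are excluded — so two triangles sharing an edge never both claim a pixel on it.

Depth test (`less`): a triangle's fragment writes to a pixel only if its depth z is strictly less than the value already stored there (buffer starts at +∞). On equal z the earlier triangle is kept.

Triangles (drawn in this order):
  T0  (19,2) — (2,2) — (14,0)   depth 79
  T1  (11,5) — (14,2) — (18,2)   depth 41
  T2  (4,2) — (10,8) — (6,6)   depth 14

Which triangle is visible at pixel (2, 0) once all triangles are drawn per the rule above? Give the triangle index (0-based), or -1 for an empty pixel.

T0:
  2·area = 34
  edge (19, 2)→(2, 2): d=(-17,0) right/bottom  bias=-1
  edge (2, 2)→(14, 0): d=(12,-2) top-left  bias=+0
  edge (14, 0)→(19, 2): d=(5,2) right/bottom  bias=-1
    (4,0)@(9, 1): e=[17,2,15] → #
    (5,0)@(11, 1): e=[17,6,11] → #
    (6,0)@(13, 1): e=[17,10,7] → #
    (7,0)@(15, 1): e=[17,14,3] → #
    (8,0)@(17, 1): e=[17,18,-1] → ·
    (4,1)@(9, 3): e=[-17,26,25] → ·
    (5,1)@(11, 3): e=[-17,30,21] → ·
    (6,1)@(13, 3): e=[-17,34,17] → ·
    (7,1)@(15, 3): e=[-17,38,13] → ·
  covered (4 px):
    · · · · # # # # · · · ·
    · · · · · · · · · · · ·
    · · · · · · · · · · · ·
    · · · · · · · · · · · ·
    · · · · · · · · · · · ·
    · · · · · · · · · · · ·
T1:
  2·area = 12
  edge (11, 5)→(14, 2): d=(3,-3) top-left  bias=+0
  edge (14, 2)→(18, 2): d=(4,0) top-left  bias=+0
  edge (18, 2)→(11, 5): d=(-7,3) right/bottom  bias=-1
    (7,0)@(15, 1): e=[0,-4,16] → ·  [on edge]
    (6,1)@(13, 3): e=[0,4,8] → #  [on edge]
    (7,1)@(15, 3): e=[6,4,2] → #
    (8,1)@(17, 3): e=[12,4,-4] → ·
    (5,2)@(11, 5): e=[0,12,0] → ·  [on edge]
    (6,2)@(13, 5): e=[6,12,-6] → ·
    (7,2)@(15, 5): e=[12,12,-12] → ·
    (4,3)@(9, 7): e=[0,20,-8] → ·  [on edge]
    (3,4)@(7, 9): e=[0,28,-16] → ·  [on edge]
    (2,5)@(5, 11): e=[0,36,-24] → ·  [on edge]
  covered (2 px):
    · · · · · · · · · · · ·
    · · · · · · # # · · · ·
    · · · · · · · · · · · ·
    · · · · · · · · · · · ·
    · · · · · · · · · · · ·
    · · · · · · · · · · · ·
T2:
  2·area = 12
  edge (4, 2)→(10, 8): d=(6,6) right/bottom  bias=-1
  edge (10, 8)→(6, 6): d=(-4,-2) top-left  bias=+0
  edge (6, 6)→(4, 2): d=(-2,-4) top-left  bias=+0
    (1,0)@(3, 1): e=[0,14,-2] → ·  [on edge]
    (2,1)@(5, 3): e=[0,10,2] → ·  [on edge]
    (3,2)@(7, 5): e=[0,6,6] → ·  [on edge]
    (4,3)@(9, 7): e=[0,2,10] → ·  [on edge]
    (5,4)@(11, 9): e=[0,-2,14] → ·  [on edge]
    (6,5)@(13, 11): e=[0,-6,18] → ·  [on edge]
  covered (0 px):
    · · · · · · · · · · · ·
    · · · · · · · · · · · ·
    · · · · · · · · · · · ·
    · · · · · · · · · · · ·
    · · · · · · · · · · · ·
    · · · · · · · · · · · ·

Z-buffer (winner per pixel, '.' = empty):
  . . . . 0 0 0 0 . . . .
  . . . . . . 1 1 . . . .
  . . . . . . . . . . . .
  . . . . . . . . . . . .
  . . . . . . . . . . . .
  . . . . . . . . . . . .

Result: -1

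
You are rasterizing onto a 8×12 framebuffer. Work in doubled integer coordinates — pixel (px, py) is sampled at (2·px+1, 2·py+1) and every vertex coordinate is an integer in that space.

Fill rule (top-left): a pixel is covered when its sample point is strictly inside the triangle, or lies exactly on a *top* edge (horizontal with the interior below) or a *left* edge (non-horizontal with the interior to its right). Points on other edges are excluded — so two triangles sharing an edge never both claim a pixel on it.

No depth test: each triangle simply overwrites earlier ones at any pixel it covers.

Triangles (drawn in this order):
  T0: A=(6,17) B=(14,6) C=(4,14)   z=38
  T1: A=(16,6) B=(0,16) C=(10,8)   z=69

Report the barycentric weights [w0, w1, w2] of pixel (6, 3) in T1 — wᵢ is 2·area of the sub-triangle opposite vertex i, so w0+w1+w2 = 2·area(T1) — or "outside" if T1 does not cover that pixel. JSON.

T0:
  2·area = 46  (B↔C swapped to make it positive)
  edge (6, 17)→(4, 14): d=(-2,-3) top-left  bias=+0
  edge (4, 14)→(14, 6): d=(10,-8) top-left  bias=+0
  edge (14, 6)→(6, 17): d=(-8,11) right/bottom  bias=-1
    (6,3)@(13, 7): e=[41,2,3] → █
    (7,3)@(15, 7): e=[47,18,-19] → ·
    (5,4)@(11, 9): e=[31,6,9] → █
    (6,4)@(13, 9): e=[37,22,-13] → ·
    (4,5)@(9, 11): e=[21,10,15] → █
    (5,5)@(11, 11): e=[27,26,-7] → ·
    (3,6)@(7, 13): e=[11,14,21] → █
    (4,6)@(9, 13): e=[17,30,-1] → ·
    (2,7)@(5, 15): e=[1,18,27] → █
    (4,7)@(9, 15): e=[13,50,-17] → ·
    (2,8)@(5, 17): e=[-3,38,11] → ·
    (3,8)@(7, 17): e=[3,54,-11] → ·
  covered (6 px):
    · · · · · · · ·
    · · · · · · · ·
    · · · · · · · ·
    · · · · · · █ ·
    · · · · · █ · ·
    · · · · █ · · ·
    · · · █ · · · ·
    · · █ █ · · · ·
    · · · · · · · ·
    · · · · · · · ·
    · · · · · · · ·
    · · · · · · · ·
T1:
  2·area = 28
  edge (16, 6)→(0, 16): d=(-16,10) right/bottom  bias=-1
  edge (0, 16)→(10, 8): d=(10,-8) top-left  bias=+0
  edge (10, 8)→(16, 6): d=(6,-2) top-left  bias=+0
    (6,3)@(13, 7): e=[14,14,0] → █  [on edge]
    (7,3)@(15, 7): e=[-6,30,4] → ·
    (3,4)@(7, 9): e=[42,-14,0] → ·  [on edge]
    (4,4)@(9, 9): e=[22,2,4] → █
    (5,4)@(11, 9): e=[2,18,8] → █
    (6,4)@(13, 9): e=[-18,34,12] → ·
    (0,5)@(1, 11): e=[70,-42,0] → ·  [on edge]
    (3,5)@(7, 11): e=[10,6,12] → █
    (4,5)@(9, 11): e=[-10,22,16] → ·
    (5,5)@(11, 11): e=[-30,38,20] → ·
    (3,6)@(7, 13): e=[-22,26,24] → ·
  covered (4 px):
    · · · · · · · ·
    · · · · · · · ·
    · · · · · · · ·
    · · · · · · █ ·
    · · · · █ █ · ·
    · · · █ · · · ·
    · · · · · · · ·
    · · · · · · · ·
    · · · · · · · ·
    · · · · · · · ·
    · · · · · · · ·
    · · · · · · · ·

Answer: [14,0,14]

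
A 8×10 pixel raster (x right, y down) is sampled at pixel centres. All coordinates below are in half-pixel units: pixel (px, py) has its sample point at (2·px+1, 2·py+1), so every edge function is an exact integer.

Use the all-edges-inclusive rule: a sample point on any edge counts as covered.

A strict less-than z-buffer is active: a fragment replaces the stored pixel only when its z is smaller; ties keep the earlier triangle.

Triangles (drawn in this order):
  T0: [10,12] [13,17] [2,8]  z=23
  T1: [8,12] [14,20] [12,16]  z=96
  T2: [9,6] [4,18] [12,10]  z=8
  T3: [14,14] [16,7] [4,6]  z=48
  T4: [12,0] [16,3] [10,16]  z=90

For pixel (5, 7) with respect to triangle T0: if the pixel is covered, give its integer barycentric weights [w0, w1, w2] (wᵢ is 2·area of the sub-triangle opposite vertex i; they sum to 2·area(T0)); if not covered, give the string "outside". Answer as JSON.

T0:
  2·area = 28
  edge (10, 12)→(13, 17): d=(3,5) inclusive
  edge (13, 17)→(2, 8): d=(-11,-9) inclusive
  edge (2, 8)→(10, 12): d=(8,4) inclusive
    (3,3)@(7, 7): e=[0,56,-28] → .  [on edge]
    (3,5)@(7, 11): e=[12,12,4] → X
    (4,5)@(9, 11): e=[2,30,-4] → .
    (3,6)@(7, 13): e=[18,-10,20] → .
    (4,6)@(9, 13): e=[8,8,12] → X
    (5,6)@(11, 13): e=[-2,26,4] → .
    (4,7)@(9, 15): e=[14,-14,28] → .
    (5,7)@(11, 15): e=[4,4,20] → X
    (6,7)@(13, 15): e=[-6,22,12] → .
    (5,8)@(11, 17): e=[10,-18,36] → .
    (6,8)@(13, 17): e=[0,0,28] → X  [on edge]
    (7,8)@(15, 17): e=[-10,18,20] → .
  covered (4 px):
    . . . . . . . .
    . . . . . . . .
    . . . . . . . .
    . . . . . . . .
    . . . . . . . .
    . . . X . . . .
    . . . . X . . .
    . . . . . X . .
    . . . . . . X .
    . . . . . . . .
T1:
  2·area = 8  (B↔C swapped to make it positive)
  edge (8, 12)→(12, 16): d=(4,4) inclusive
  edge (12, 16)→(14, 20): d=(2,4) inclusive
  edge (14, 20)→(8, 12): d=(-6,-8) inclusive
    (0,2)@(1, 5): e=[0,22,-14] → .  [on edge]
    (1,3)@(3, 7): e=[0,18,-10] → .  [on edge]
    (2,4)@(5, 9): e=[0,14,-6] → .  [on edge]
    (3,5)@(7, 11): e=[0,10,-2] → .  [on edge]
    (4,6)@(9, 13): e=[0,6,2] → X  [on edge]
    (5,6)@(11, 13): e=[-8,-2,18] → .
    (4,7)@(9, 15): e=[8,10,-10] → .
    (5,7)@(11, 15): e=[0,2,6] → X  [on edge]
    (6,7)@(13, 15): e=[-8,-6,22] → .
    (5,8)@(11, 17): e=[8,6,-6] → .
    (6,8)@(13, 17): e=[0,-2,10] → .  [on edge]
    (7,9)@(15, 19): e=[0,-6,14] → .  [on edge]
  covered (2 px):
    . . . . . . . .
    . . . . . . . .
    . . . . . . . .
    . . . . . . . .
    . . . . . . . .
    . . . . . . . .
    . . . . X . . .
    . . . . . X . .
    . . . . . . . .
    . . . . . . . .
T2:
  2·area = 56  (B↔C swapped to make it positive)
  edge (9, 6)→(12, 10): d=(3,4) inclusive
  edge (12, 10)→(4, 18): d=(-8,8) inclusive
  edge (4, 18)→(9, 6): d=(5,-12) inclusive
    (4,3)@(9, 7): e=[3,48,5] → X
    (5,3)@(11, 7): e=[-5,32,29] → .
    (7,3)@(15, 7): e=[-21,0,77] → .  [on edge]
    (4,4)@(9, 9): e=[9,32,15] → X
    (5,4)@(11, 9): e=[1,16,39] → X
    (6,4)@(13, 9): e=[-7,0,63] → .  [on edge]
    (3,5)@(7, 11): e=[23,32,1] → X
    (5,5)@(11, 11): e=[7,0,49] → X  [on edge]
    (6,5)@(13, 11): e=[-1,-16,73] → .
    (3,6)@(7, 13): e=[29,16,11] → X
    (4,6)@(9, 13): e=[21,0,35] → X  [on edge]
    (5,6)@(11, 13): e=[13,-16,59] → .
    (3,7)@(7, 15): e=[35,0,21] → X  [on edge]
    (2,8)@(5, 17): e=[49,0,7] → X  [on edge]
    (1,9)@(3, 19): e=[63,0,-7] → .  [on edge]
  covered (10 px):
    . . . . . . . .
    . . . . . . . .
    . . . . . . . .
    . . . . X . . .
    . . . . X X . .
    . . . X X X . .
    . . . X X . . .
    . . . X . . . .
    . . X . . . . .
    . . . . . . . .
T3:
  2·area = 86  (B↔C swapped to make it positive)
  edge (14, 14)→(4, 6): d=(-10,-8) inclusive
  edge (4, 6)→(16, 7): d=(12,1) inclusive
  edge (16, 7)→(14, 14): d=(-2,7) inclusive
    (3,3)@(7, 7): e=[14,9,63] → X
    (4,3)@(9, 7): e=[30,7,49] → X
    (5,3)@(11, 7): e=[46,5,35] → X
    (6,3)@(13, 7): e=[62,3,21] → X
    (7,3)@(15, 7): e=[78,1,7] → X
    (3,4)@(7, 9): e=[-6,33,59] → .
    (4,4)@(9, 9): e=[10,31,45] → X
    (4,5)@(9, 11): e=[-10,55,41] → .
    (5,5)@(11, 11): e=[6,53,27] → X
    (7,5)@(15, 11): e=[38,49,-1] → .
    (5,6)@(11, 13): e=[-14,77,23] → .
    (6,6)@(13, 13): e=[2,75,9] → X
  covered (12 px):
    . . . . . . . .
    . . . . . . . .
    . . . . . . . .
    . . . X X X X X
    . . . . X X X X
    . . . . . X X .
    . . . . . . X .
    . . . . . . . .
    . . . . . . . .
    . . . . . . . .
T4:
  2·area = 70
  edge (12, 0)→(16, 3): d=(4,3) inclusive
  edge (16, 3)→(10, 16): d=(-6,13) inclusive
  edge (10, 16)→(12, 0): d=(2,-16) inclusive
    (6,0)@(13, 1): e=[1,51,18] → X
    (7,0)@(15, 1): e=[-5,25,50] → .
    (6,1)@(13, 3): e=[9,39,22] → X
    (7,1)@(15, 3): e=[3,13,54] → X
    (6,2)@(13, 5): e=[17,27,26] → X
    (6,3)@(13, 7): e=[25,15,30] → X
    (7,3)@(15, 7): e=[19,-11,62] → .
    (5,4)@(11, 9): e=[39,29,2] → X
    (7,4)@(15, 9): e=[27,-23,66] → .
    (5,5)@(11, 11): e=[47,17,6] → X
    (6,5)@(13, 11): e=[41,-9,38] → .
    (5,6)@(11, 13): e=[55,5,10] → X
  covered (10 px):
    . . . . . . X .
    . . . . . . X X
    . . . . . . X X
    . . . . . . X .
    . . . . . X X .
    . . . . . X . .
    . . . . . X . .
    . . . . . . . .
    . . . . . . . .
    . . . . . . . .

Answer: [4,20,4]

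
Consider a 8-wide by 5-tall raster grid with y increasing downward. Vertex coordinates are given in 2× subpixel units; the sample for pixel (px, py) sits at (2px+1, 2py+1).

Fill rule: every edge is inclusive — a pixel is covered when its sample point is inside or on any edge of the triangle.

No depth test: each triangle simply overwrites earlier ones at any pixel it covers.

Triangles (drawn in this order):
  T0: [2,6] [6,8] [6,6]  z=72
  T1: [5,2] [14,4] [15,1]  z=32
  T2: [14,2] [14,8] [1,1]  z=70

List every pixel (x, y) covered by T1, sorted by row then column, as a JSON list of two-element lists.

T0:
  2·area = 8  (B↔C swapped to make it positive)
  edge (2, 6)→(6, 6): d=(4,0) inclusive
  edge (6, 6)→(6, 8): d=(0,2) inclusive
  edge (6, 8)→(2, 6): d=(-4,-2) inclusive
    (2,3)@(5, 7): e=[4,2,2] → X
    (3,3)@(7, 7): e=[4,-2,6] → .
    (2,4)@(5, 9): e=[12,2,-6] → .
  covered (1 px):
    . . . . . . . .
    . . . . . . . .
    . . . . . . . .
    . . X . . . . .
    . . . . . . . .
T1:
  2·area = 29  (B↔C swapped to make it positive)
  edge (5, 2)→(15, 1): d=(10,-1) inclusive
  edge (15, 1)→(14, 4): d=(-1,3) inclusive
  edge (14, 4)→(5, 2): d=(-9,-2) inclusive
    (7,0)@(15, 1): e=[0,0,29] → X  [on edge]
    (5,1)@(11, 3): e=[16,10,3] → X
    (6,1)@(13, 3): e=[18,4,7] → X
    (7,1)@(15, 3): e=[20,-2,11] → .
    (5,2)@(11, 5): e=[36,8,-15] → .
    (6,2)@(13, 5): e=[38,2,-11] → .
    (6,3)@(13, 7): e=[58,0,-29] → .  [on edge]
  covered (3 px):
    . . . . . . . X
    . . . . . X X .
    . . . . . . . .
    . . . . . . . .
    . . . . . . . .
T2:
  2·area = 78
  edge (14, 2)→(14, 8): d=(0,6) inclusive
  edge (14, 8)→(1, 1): d=(-13,-7) inclusive
  edge (1, 1)→(14, 2): d=(13,1) inclusive
    (0,0)@(1, 1): e=[78,0,0] → X  [on edge]
    (1,0)@(3, 1): e=[66,14,-2] → .
    (0,1)@(1, 3): e=[78,-26,26] → .
    (2,1)@(5, 3): e=[54,2,22] → X
    (3,1)@(7, 3): e=[42,16,20] → X
    (4,1)@(9, 3): e=[30,30,18] → X
    (5,1)@(11, 3): e=[18,44,16] → X
    (6,1)@(13, 3): e=[6,58,14] → X
    (7,1)@(15, 3): e=[-6,72,12] → .
    (2,2)@(5, 5): e=[54,-24,48] → .
    (3,2)@(7, 5): e=[42,-10,46] → .
    (4,2)@(9, 5): e=[30,4,44] → X
  covered (10 px):
    X . . . . . . .
    . . X X X X X .
    . . . . X X X .
    . . . . . . X .
    . . . . . . . .

Final: [[7,0],[5,1],[6,1]]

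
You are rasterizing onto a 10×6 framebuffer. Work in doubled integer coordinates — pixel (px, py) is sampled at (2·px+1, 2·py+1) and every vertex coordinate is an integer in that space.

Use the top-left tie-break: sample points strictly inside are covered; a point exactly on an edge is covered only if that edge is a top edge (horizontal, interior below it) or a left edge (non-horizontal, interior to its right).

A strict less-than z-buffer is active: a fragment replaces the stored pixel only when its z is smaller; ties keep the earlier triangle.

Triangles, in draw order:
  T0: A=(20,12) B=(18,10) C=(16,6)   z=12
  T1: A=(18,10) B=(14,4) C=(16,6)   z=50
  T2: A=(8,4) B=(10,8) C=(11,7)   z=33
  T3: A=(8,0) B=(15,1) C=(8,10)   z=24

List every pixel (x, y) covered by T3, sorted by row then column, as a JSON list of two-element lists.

T0:
  2·area = 4
  edge (20, 12)→(18, 10): d=(-2,-2) top-left  bias=+0
  edge (18, 10)→(16, 6): d=(-2,-4) top-left  bias=+0
  edge (16, 6)→(20, 12): d=(4,6) right/bottom  bias=-1
    (4,0)@(9, 1): e=[0,-18,22] → ·  [on edge]
    (5,1)@(11, 3): e=[0,-14,18] → ·  [on edge]
    (6,2)@(13, 5): e=[0,-10,14] → ·  [on edge]
    (7,3)@(15, 7): e=[0,-6,10] → ·  [on edge]
    (8,4)@(17, 9): e=[0,-2,6] → ·  [on edge]
    (9,5)@(19, 11): e=[0,2,2] → █  [on edge]
  covered (1 px):
    · · · · · · · · · ·
    · · · · · · · · · ·
    · · · · · · · · · ·
    · · · · · · · · · ·
    · · · · · · · · · ·
    · · · · · · · · · █
T1:
  2·area = 4
  edge (18, 10)→(14, 4): d=(-4,-6) top-left  bias=+0
  edge (14, 4)→(16, 6): d=(2,2) right/bottom  bias=-1
  edge (16, 6)→(18, 10): d=(2,4) right/bottom  bias=-1
    (5,0)@(11, 1): e=[-6,0,10] → ·  [on edge]
    (6,1)@(13, 3): e=[-2,0,6] → ·  [on edge]
    (7,2)@(15, 5): e=[2,0,2] → ·  [on edge]
    (8,3)@(17, 7): e=[6,0,-2] → ·  [on edge]
    (9,4)@(19, 9): e=[10,0,-6] → ·  [on edge]
  covered (0 px):
    · · · · · · · · · ·
    · · · · · · · · · ·
    · · · · · · · · · ·
    · · · · · · · · · ·
    · · · · · · · · · ·
    · · · · · · · · · ·
T2:
  2·area = 6  (B↔C swapped to make it positive)
  edge (8, 4)→(11, 7): d=(3,3) right/bottom  bias=-1
  edge (11, 7)→(10, 8): d=(-1,1) right/bottom  bias=-1
  edge (10, 8)→(8, 4): d=(-2,-4) top-left  bias=+0
    (2,0)@(5, 1): e=[0,12,-6] → ·  [on edge]
    (8,0)@(17, 1): e=[-36,0,42] → ·  [on edge]
    (3,1)@(7, 3): e=[0,8,-2] → ·  [on edge]
    (7,1)@(15, 3): e=[-24,0,30] → ·  [on edge]
    (4,2)@(9, 5): e=[0,4,2] → ·  [on edge]
    (6,2)@(13, 5): e=[-12,0,18] → ·  [on edge]
    (5,3)@(11, 7): e=[0,0,6] → ·  [on edge]
    (4,4)@(9, 9): e=[12,0,-6] → ·  [on edge]
    (6,4)@(13, 9): e=[0,-4,10] → ·  [on edge]
    (3,5)@(7, 11): e=[24,0,-18] → ·  [on edge]
    (7,5)@(15, 11): e=[0,-8,14] → ·  [on edge]
  covered (0 px):
    · · · · · · · · · ·
    · · · · · · · · · ·
    · · · · · · · · · ·
    · · · · · · · · · ·
    · · · · · · · · · ·
    · · · · · · · · · ·
T3:
  2·area = 70
  edge (8, 0)→(15, 1): d=(7,1) right/bottom  bias=-1
  edge (15, 1)→(8, 10): d=(-7,9) right/bottom  bias=-1
  edge (8, 10)→(8, 0): d=(0,-10) top-left  bias=+0
    (4,0)@(9, 1): e=[6,54,10] → █
    (5,0)@(11, 1): e=[4,36,30] → █
    (6,0)@(13, 1): e=[2,18,50] → █
    (7,0)@(15, 1): e=[0,0,70] → ·  [on edge]
    (4,1)@(9, 3): e=[20,40,10] → █
    (7,1)@(15, 3): e=[14,-14,70] → ·
    (4,2)@(9, 5): e=[34,26,10] → █
    (6,2)@(13, 5): e=[30,-10,50] → ·
    (4,3)@(9, 7): e=[48,12,10] → █
    (5,3)@(11, 7): e=[46,-6,30] → ·
    (4,4)@(9, 9): e=[62,-2,10] → ·
  covered (9 px):
    · · · · █ █ █ · · ·
    · · · · █ █ █ · · ·
    · · · · █ █ · · · ·
    · · · · █ · · · · ·
    · · · · · · · · · ·
    · · · · · · · · · ·

Answer: [[4,0],[5,0],[6,0],[4,1],[5,1],[6,1],[4,2],[5,2],[4,3]]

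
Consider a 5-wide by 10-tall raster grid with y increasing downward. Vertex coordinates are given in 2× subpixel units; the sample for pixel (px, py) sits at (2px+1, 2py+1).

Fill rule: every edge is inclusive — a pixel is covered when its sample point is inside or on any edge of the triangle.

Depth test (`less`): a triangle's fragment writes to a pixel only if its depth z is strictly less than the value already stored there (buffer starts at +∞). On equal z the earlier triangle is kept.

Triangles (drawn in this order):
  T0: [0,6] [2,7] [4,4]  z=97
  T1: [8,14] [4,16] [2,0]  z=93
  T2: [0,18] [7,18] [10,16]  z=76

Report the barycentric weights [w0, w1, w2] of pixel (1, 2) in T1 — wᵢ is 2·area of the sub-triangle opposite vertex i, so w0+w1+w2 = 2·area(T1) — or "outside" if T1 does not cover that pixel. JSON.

T0:
  2·area = 8  (B↔C swapped to make it positive)
  edge (0, 6)→(4, 4): d=(4,-2) inclusive
  edge (4, 4)→(2, 7): d=(-2,3) inclusive
  edge (2, 7)→(0, 6): d=(-2,-1) inclusive
    (1,2)@(3, 5): e=[2,1,5] → X
    (2,2)@(5, 5): e=[6,-5,7] → .
    (1,3)@(3, 7): e=[10,-3,1] → .
  covered (1 px):
    . . . . .
    . . . . .
    . X . . .
    . . . . .
    . . . . .
    . . . . .
    . . . . .
    . . . . .
    . . . . .
    . . . . .
T1:
  2·area = 68
  edge (8, 14)→(4, 16): d=(-4,2) inclusive
  edge (4, 16)→(2, 0): d=(-2,-16) inclusive
  edge (2, 0)→(8, 14): d=(6,14) inclusive
    (1,1)@(3, 3): e=[54,10,4] → X
    (2,1)@(5, 3): e=[50,42,-24] → .
    (1,2)@(3, 5): e=[46,6,16] → X
    (2,2)@(5, 5): e=[42,38,-12] → .
    (1,3)@(3, 7): e=[38,2,28] → X
    (2,3)@(5, 7): e=[34,34,0] → X  [on edge]
    (3,3)@(7, 7): e=[30,66,-28] → .
    (1,4)@(3, 9): e=[30,-2,40] → .
    (2,4)@(5, 9): e=[26,30,12] → X
    (3,4)@(7, 9): e=[22,62,-16] → .
    (2,5)@(5, 11): e=[18,26,24] → X
    (3,5)@(7, 11): e=[14,58,-4] → .
  covered (9 px):
    . . . . .
    . X . . .
    . X . . .
    . X X . .
    . . X . .
    . . X . .
    . . X X .
    . . X . .
    . . . . .
    . . . . .
T2:
  2·area = 14  (B↔C swapped to make it positive)
  edge (0, 18)→(10, 16): d=(10,-2) inclusive
  edge (10, 16)→(7, 18): d=(-3,2) inclusive
  edge (7, 18)→(0, 18): d=(-7,0) inclusive
    (2,8)@(5, 17): e=[0,7,7] → X  [on edge]
    (3,8)@(7, 17): e=[4,3,7] → X
    (4,8)@(9, 17): e=[8,-1,7] → .
    (2,9)@(5, 19): e=[20,1,-7] → .
    (3,9)@(7, 19): e=[24,-3,-7] → .
  covered (2 px):
    . . . . .
    . . . . .
    . . . . .
    . . . . .
    . . . . .
    . . . . .
    . . . . .
    . . . . .
    . . X X .
    . . . . .

Final: [6,16,46]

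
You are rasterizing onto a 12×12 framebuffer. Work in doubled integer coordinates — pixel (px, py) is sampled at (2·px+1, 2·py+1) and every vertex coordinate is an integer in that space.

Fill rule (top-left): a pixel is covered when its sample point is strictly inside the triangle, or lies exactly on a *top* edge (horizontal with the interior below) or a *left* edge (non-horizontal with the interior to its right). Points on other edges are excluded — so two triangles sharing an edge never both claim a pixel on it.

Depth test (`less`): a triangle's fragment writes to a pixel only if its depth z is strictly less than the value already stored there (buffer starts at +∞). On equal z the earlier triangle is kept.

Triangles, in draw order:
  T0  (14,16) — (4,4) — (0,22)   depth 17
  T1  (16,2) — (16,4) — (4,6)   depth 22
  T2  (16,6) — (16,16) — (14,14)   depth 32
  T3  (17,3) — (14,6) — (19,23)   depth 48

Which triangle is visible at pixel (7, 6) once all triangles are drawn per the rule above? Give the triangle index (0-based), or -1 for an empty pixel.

T0:
  2·area = 228  (B↔C swapped to make it positive)
  edge (14, 16)→(0, 22): d=(-14,6) right/bottom  bias=-1
  edge (0, 22)→(4, 4): d=(4,-18) top-left  bias=+0
  edge (4, 4)→(14, 16): d=(10,12) right/bottom  bias=-1
    (2,3)@(5, 7): e=[180,30,18] → X
    (3,3)@(7, 7): e=[168,66,-6] → .
    (1,4)@(3, 9): e=[164,2,62] → X
    (3,4)@(7, 9): e=[140,74,14] → X
    (4,4)@(9, 9): e=[128,110,-10] → .
    (1,5)@(3, 11): e=[136,10,82] → X
    (4,5)@(9, 11): e=[100,118,10] → X
    (5,5)@(11, 11): e=[88,154,-14] → .
    (1,6)@(3, 13): e=[108,18,102] → X
    (5,6)@(11, 13): e=[60,162,6] → X
    (6,6)@(13, 13): e=[48,198,-18] → .
    (10,6)@(21, 13): e=[0,342,-114] → .  [on edge]
    (3,9)@(7, 19): e=[0,114,114] → .  [on edge]
  covered (28 px):
    . . . . . . . . . . . .
    . . . . . . . . . . . .
    . . . . . . . . . . . .
    . . X . . . . . . . . .
    . X X X . . . . . . . .
    . X X X X . . . . . . .
    . X X X X X . . . . . .
    . X X X X X X . . . . .
    . X X X X X . . . . . .
    X X X . . . . . . . . .
    X . . . . . . . . . . .
    . . . . . . . . . . . .
T1:
  2·area = 24
  edge (16, 2)→(16, 4): d=(0,2) right/bottom  bias=-1
  edge (16, 4)→(4, 6): d=(-12,2) right/bottom  bias=-1
  edge (4, 6)→(16, 2): d=(12,-4) top-left  bias=+0
    (9,0)@(19, 1): e=[-6,30,0] → .  [on edge]
    (6,1)@(13, 3): e=[6,18,0] → X  [on edge]
    (7,1)@(15, 3): e=[2,14,8] → X
    (8,1)@(17, 3): e=[-2,10,16] → .
    (3,2)@(7, 5): e=[18,6,0] → X  [on edge]
    (4,2)@(9, 5): e=[14,2,8] → X
    (5,2)@(11, 5): e=[10,-2,16] → .
    (6,2)@(13, 5): e=[6,-6,24] → .
    (7,2)@(15, 5): e=[2,-10,32] → .
    (0,3)@(1, 7): e=[30,-6,0] → .  [on edge]
    (3,3)@(7, 7): e=[18,-18,24] → .
    (4,3)@(9, 7): e=[14,-22,32] → .
  covered (4 px):
    . . . . . . . . . . . .
    . . . . . . X X . . . .
    . . . X X . . . . . . .
    . . . . . . . . . . . .
    . . . . . . . . . . . .
    . . . . . . . . . . . .
    . . . . . . . . . . . .
    . . . . . . . . . . . .
    . . . . . . . . . . . .
    . . . . . . . . . . . .
    . . . . . . . . . . . .
    . . . . . . . . . . . .
T2:
  2·area = 20
  edge (16, 6)→(16, 16): d=(0,10) right/bottom  bias=-1
  edge (16, 16)→(14, 14): d=(-2,-2) top-left  bias=+0
  edge (14, 14)→(16, 6): d=(2,-8) top-left  bias=+0
    (0,0)@(1, 1): e=[150,0,-130] → .  [on edge]
    (1,1)@(3, 3): e=[130,0,-110] → .  [on edge]
    (2,2)@(5, 5): e=[110,0,-90] → .  [on edge]
    (3,3)@(7, 7): e=[90,0,-70] → .  [on edge]
    (4,4)@(9, 9): e=[70,0,-50] → .  [on edge]
    (5,5)@(11, 11): e=[50,0,-30] → .  [on edge]
    (7,5)@(15, 11): e=[10,8,2] → X
    (8,5)@(17, 11): e=[-10,12,18] → .
    (6,6)@(13, 13): e=[30,0,-10] → .  [on edge]
    (7,6)@(15, 13): e=[10,4,6] → X
    (8,6)@(17, 13): e=[-10,8,22] → .
    (7,7)@(15, 15): e=[10,0,10] → X  [on edge]
    (8,8)@(17, 17): e=[-10,0,30] → .  [on edge]
    (9,9)@(19, 19): e=[-30,0,50] → .  [on edge]
    (10,10)@(21, 21): e=[-50,0,70] → .  [on edge]
    (11,11)@(23, 23): e=[-70,0,90] → .  [on edge]
  covered (3 px):
    . . . . . . . . . . . .
    . . . . . . . . . . . .
    . . . . . . . . . . . .
    . . . . . . . . . . . .
    . . . . . . . . . . . .
    . . . . . . . X . . . .
    . . . . . . . X . . . .
    . . . . . . . X . . . .
    . . . . . . . . . . . .
    . . . . . . . . . . . .
    . . . . . . . . . . . .
    . . . . . . . . . . . .
T3:
  2·area = 66  (B↔C swapped to make it positive)
  edge (17, 3)→(19, 23): d=(2,20) right/bottom  bias=-1
  edge (19, 23)→(14, 6): d=(-5,-17) top-left  bias=+0
  edge (14, 6)→(17, 3): d=(3,-3) top-left  bias=+0
    (9,0)@(19, 1): e=[-44,110,0] → .  [on edge]
    (8,1)@(17, 3): e=[0,66,0] → .  [on edge]
    (7,2)@(15, 5): e=[44,22,0] → X  [on edge]
    (8,2)@(17, 5): e=[4,56,6] → X
    (9,2)@(19, 5): e=[-36,90,12] → .
    (6,3)@(13, 7): e=[88,-22,0] → .  [on edge]
    (7,3)@(15, 7): e=[48,12,6] → X
    (9,3)@(19, 7): e=[-32,80,18] → .
    (5,4)@(11, 9): e=[132,-66,0] → .  [on edge]
    (7,4)@(15, 9): e=[52,2,12] → X
    (9,4)@(19, 9): e=[-28,70,24] → .
    (4,5)@(9, 11): e=[176,-110,0] → .  [on edge]
    (3,6)@(7, 13): e=[220,-154,0] → .  [on edge]
    (2,7)@(5, 15): e=[264,-198,0] → .  [on edge]
    (1,8)@(3, 17): e=[308,-242,0] → .  [on edge]
    (0,9)@(1, 19): e=[352,-286,0] → .  [on edge]
    (9,11)@(19, 23): e=[0,0,66] → .  [on edge]
  covered (9 px):
    . . . . . . . . . . . .
    . . . . . . . . . . . .
    . . . . . . . X X . . .
    . . . . . . . X X . . .
    . . . . . . . X X . . .
    . . . . . . . . X . . .
    . . . . . . . . X . . .
    . . . . . . . . X . . .
    . . . . . . . . . . . .
    . . . . . . . . . . . .
    . . . . . . . . . . . .
    . . . . . . . . . . . .

Z-buffer (winner per pixel, '.' = empty):
  . . . . . . . . . . . .
  . . . . . . 1 1 . . . .
  . . . 1 1 . . 3 3 . . .
  . . 0 . . . . 3 3 . . .
  . 0 0 0 . . . 3 3 . . .
  . 0 0 0 0 . . 2 3 . . .
  . 0 0 0 0 0 . 2 3 . . .
  . 0 0 0 0 0 0 2 3 . . .
  . 0 0 0 0 0 . . . . . .
  0 0 0 . . . . . . . . .
  0 . . . . . . . . . . .
  . . . . . . . . . . . .

Result: 2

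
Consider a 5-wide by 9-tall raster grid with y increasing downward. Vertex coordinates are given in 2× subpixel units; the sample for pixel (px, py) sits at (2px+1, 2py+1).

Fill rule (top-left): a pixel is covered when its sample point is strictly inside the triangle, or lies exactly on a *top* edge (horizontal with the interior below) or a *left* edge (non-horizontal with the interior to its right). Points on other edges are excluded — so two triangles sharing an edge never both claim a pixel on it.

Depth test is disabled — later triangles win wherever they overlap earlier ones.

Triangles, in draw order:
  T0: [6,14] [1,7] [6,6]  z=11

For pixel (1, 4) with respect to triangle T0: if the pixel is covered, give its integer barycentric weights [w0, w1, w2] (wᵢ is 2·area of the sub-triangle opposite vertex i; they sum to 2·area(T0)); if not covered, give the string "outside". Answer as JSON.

T0:
  2·area = 40
  edge (6, 14)→(1, 7): d=(-5,-7) top-left  bias=+0
  edge (1, 7)→(6, 6): d=(5,-1) top-left  bias=+0
  edge (6, 6)→(6, 14): d=(0,8) right/bottom  bias=-1
    (0,3)@(1, 7): e=[0,0,40] → X  [on edge]
    (1,3)@(3, 7): e=[14,2,24] → X
    (2,3)@(5, 7): e=[28,4,8] → X
    (3,3)@(7, 7): e=[42,6,-8] → .
    (0,4)@(1, 9): e=[-10,10,40] → .
    (1,4)@(3, 9): e=[4,12,24] → X
    (3,4)@(7, 9): e=[32,16,-8] → .
    (1,5)@(3, 11): e=[-6,22,24] → .
    (2,5)@(5, 11): e=[8,24,8] → X
    (3,5)@(7, 11): e=[22,26,-8] → .
    (2,6)@(5, 13): e=[-2,34,8] → .
  covered (6 px):
    . . . . .
    . . . . .
    . . . . .
    X X X . .
    . X X . .
    . . X . .
    . . . . .
    . . . . .
    . . . . .

Answer: [12,24,4]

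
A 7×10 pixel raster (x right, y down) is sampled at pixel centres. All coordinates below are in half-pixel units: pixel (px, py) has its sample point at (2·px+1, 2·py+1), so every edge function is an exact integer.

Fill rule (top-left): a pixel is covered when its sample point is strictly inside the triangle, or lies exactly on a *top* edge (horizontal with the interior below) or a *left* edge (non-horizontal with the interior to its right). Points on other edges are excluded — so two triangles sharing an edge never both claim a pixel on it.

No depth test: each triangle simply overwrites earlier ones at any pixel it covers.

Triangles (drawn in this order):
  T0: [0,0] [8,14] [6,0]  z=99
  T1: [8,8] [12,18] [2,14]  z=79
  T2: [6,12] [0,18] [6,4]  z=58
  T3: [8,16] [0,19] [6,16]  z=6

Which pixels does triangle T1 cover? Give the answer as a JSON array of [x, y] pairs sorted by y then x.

T0:
  2·area = 84  (B↔C swapped to make it positive)
  edge (0, 0)→(6, 0): d=(6,0) top-left  bias=+0
  edge (6, 0)→(8, 14): d=(2,14) right/bottom  bias=-1
  edge (8, 14)→(0, 0): d=(-8,-14) top-left  bias=+0
    (0,0)@(1, 1): e=[6,72,6] → X
    (1,0)@(3, 1): e=[6,44,34] → X
    (2,0)@(5, 1): e=[6,16,62] → X
    (3,0)@(7, 1): e=[6,-12,90] → .
    (0,1)@(1, 3): e=[18,76,-10] → .
    (1,1)@(3, 3): e=[18,48,18] → X
    (3,1)@(7, 3): e=[18,-8,74] → .
    (1,2)@(3, 5): e=[30,52,2] → X
    (3,2)@(7, 5): e=[30,-4,58] → .
    (1,3)@(3, 7): e=[42,56,-14] → .
    (2,3)@(5, 7): e=[42,28,14] → X
    (3,3)@(7, 7): e=[42,0,42] → .  [on edge]
  covered (10 px):
    X X X . . . .
    . X X . . . .
    . X X . . . .
    . . X . . . .
    . . . X . . .
    . . . X . . .
    . . . . . . .
    . . . . . . .
    . . . . . . .
    . . . . . . .
T1:
  2·area = 84
  edge (8, 8)→(12, 18): d=(4,10) right/bottom  bias=-1
  edge (12, 18)→(2, 14): d=(-10,-4) top-left  bias=+0
  edge (2, 14)→(8, 8): d=(6,-6) top-left  bias=+0
    (6,1)@(13, 3): e=[-70,154,0] → .  [on edge]
    (5,2)@(11, 5): e=[-42,126,0] → .  [on edge]
    (4,3)@(9, 7): e=[-14,98,0] → .  [on edge]
    (3,4)@(7, 9): e=[14,70,0] → X  [on edge]
    (4,4)@(9, 9): e=[-6,78,12] → .
    (2,5)@(5, 11): e=[42,42,0] → X  [on edge]
    (4,5)@(9, 11): e=[2,58,24] → X
    (5,5)@(11, 11): e=[-18,66,36] → .
    (1,6)@(3, 13): e=[70,14,0] → X  [on edge]
    (5,6)@(11, 13): e=[-10,46,48] → .
    (0,7)@(1, 15): e=[98,-14,0] → .  [on edge]
    (1,7)@(3, 15): e=[78,-6,12] → .
  covered (12 px):
    . . . . . . .
    . . . . . . .
    . . . . . . .
    . . . . . . .
    . . . X . . .
    . . X X X . .
    . X X X X . .
    . . X X X . .
    . . . . . X .
    . . . . . . .
T2:
  2·area = 48
  edge (6, 12)→(0, 18): d=(-6,6) right/bottom  bias=-1
  edge (0, 18)→(6, 4): d=(6,-14) top-left  bias=+0
  edge (6, 4)→(6, 12): d=(0,8) right/bottom  bias=-1
    (6,2)@(13, 5): e=[0,104,-56] → .  [on edge]
    (2,3)@(5, 7): e=[36,4,8] → X
    (3,3)@(7, 7): e=[24,32,-8] → .
    (5,3)@(11, 7): e=[0,88,-40] → .  [on edge]
    (2,4)@(5, 9): e=[24,16,8] → X
    (3,4)@(7, 9): e=[12,44,-8] → .
    (4,4)@(9, 9): e=[0,72,-24] → .  [on edge]
    (1,5)@(3, 11): e=[24,0,24] → X  [on edge]
    (3,5)@(7, 11): e=[0,56,-8] → .  [on edge]
    (1,6)@(3, 13): e=[12,12,24] → X
    (2,6)@(5, 13): e=[0,40,8] → .  [on edge]
    (1,7)@(3, 15): e=[0,24,24] → .  [on edge]
    (0,8)@(1, 17): e=[0,8,40] → .  [on edge]
  covered (5 px):
    . . . . . . .
    . . . . . . .
    . . . . . . .
    . . X . . . .
    . . X . . . .
    . X X . . . .
    . X . . . . .
    . . . . . . .
    . . . . . . .
    . . . . . . .
T3:
  2·area = 6
  edge (8, 16)→(0, 19): d=(-8,3) right/bottom  bias=-1
  edge (0, 19)→(6, 16): d=(6,-3) top-left  bias=+0
  edge (6, 16)→(8, 16): d=(2,0) top-left  bias=+0
    (2,8)@(5, 17): e=[1,3,2] → X
    (3,8)@(7, 17): e=[-5,9,2] → .
    (2,9)@(5, 19): e=[-15,15,6] → .
  covered (1 px):
    . . . . . . .
    . . . . . . .
    . . . . . . .
    . . . . . . .
    . . . . . . .
    . . . . . . .
    . . . . . . .
    . . . . . . .
    . . X . . . .
    . . . . . . .

Result: [[3,4],[2,5],[3,5],[4,5],[1,6],[2,6],[3,6],[4,6],[2,7],[3,7],[4,7],[5,8]]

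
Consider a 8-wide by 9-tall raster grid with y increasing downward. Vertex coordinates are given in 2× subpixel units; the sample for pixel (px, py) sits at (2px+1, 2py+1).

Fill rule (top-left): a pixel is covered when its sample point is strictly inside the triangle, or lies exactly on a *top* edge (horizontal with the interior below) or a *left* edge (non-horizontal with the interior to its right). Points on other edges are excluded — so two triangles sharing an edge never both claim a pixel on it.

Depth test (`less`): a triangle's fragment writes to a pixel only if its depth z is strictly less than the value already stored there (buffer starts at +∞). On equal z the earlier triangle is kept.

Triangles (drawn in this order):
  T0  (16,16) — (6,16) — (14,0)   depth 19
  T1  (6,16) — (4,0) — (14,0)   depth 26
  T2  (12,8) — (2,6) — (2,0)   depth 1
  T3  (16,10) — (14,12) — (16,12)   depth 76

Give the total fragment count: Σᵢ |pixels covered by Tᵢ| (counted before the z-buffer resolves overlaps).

T0:
  2·area = 160
  edge (16, 16)→(6, 16): d=(-10,0) right/bottom  bias=-1
  edge (6, 16)→(14, 0): d=(8,-16) top-left  bias=+0
  edge (14, 0)→(16, 16): d=(2,16) right/bottom  bias=-1
    (6,1)@(13, 3): e=[130,8,22] → #
    (7,1)@(15, 3): e=[130,40,-10] → ·
    (6,2)@(13, 5): e=[110,24,26] → #
    (7,2)@(15, 5): e=[110,56,-6] → ·
    (5,3)@(11, 7): e=[90,8,62] → #
    (7,3)@(15, 7): e=[90,72,-2] → ·
    (5,4)@(11, 9): e=[70,24,66] → #
    (7,4)@(15, 9): e=[70,88,2] → #
    (4,5)@(9, 11): e=[50,8,102] → #
    (4,6)@(9, 13): e=[30,24,106] → #
    (3,7)@(7, 15): e=[10,8,142] → #
    (3,8)@(7, 17): e=[-10,24,146] → ·
  covered (20 px):
    · · · · · · · ·
    · · · · · · # ·
    · · · · · · # ·
    · · · · · # # ·
    · · · · · # # #
    · · · · # # # #
    · · · · # # # #
    · · · # # # # #
    · · · · · · · ·
T1:
  2·area = 160
  edge (6, 16)→(4, 0): d=(-2,-16) top-left  bias=+0
  edge (4, 0)→(14, 0): d=(10,0) top-left  bias=+0
  edge (14, 0)→(6, 16): d=(-8,16) right/bottom  bias=-1
    (2,0)@(5, 1): e=[14,10,136] → #
    (3,0)@(7, 1): e=[46,10,104] → #
    (4,0)@(9, 1): e=[78,10,72] → #
    (5,0)@(11, 1): e=[110,10,40] → #
    (6,0)@(13, 1): e=[142,10,8] → #
    (7,0)@(15, 1): e=[174,10,-24] → ·
    (2,1)@(5, 3): e=[10,30,120] → #
    (6,1)@(13, 3): e=[138,30,-8] → ·
    (2,2)@(5, 5): e=[6,50,104] → #
    (6,2)@(13, 5): e=[134,50,-24] → ·
    (2,3)@(5, 7): e=[2,70,88] → #
    (5,3)@(11, 7): e=[98,70,-8] → ·
  covered (20 px):
    · · # # # # # ·
    · · # # # # · ·
    · · # # # # · ·
    · · # # # · · ·
    · · · # # · · ·
    · · · # · · · ·
    · · · # · · · ·
    · · · · · · · ·
    · · · · · · · ·
T2:
  2·area = 60
  edge (12, 8)→(2, 6): d=(-10,-2) top-left  bias=+0
  edge (2, 6)→(2, 0): d=(0,-6) top-left  bias=+0
  edge (2, 0)→(12, 8): d=(10,8) right/bottom  bias=-1
    (1,0)@(3, 1): e=[52,6,2] → #
    (2,0)@(5, 1): e=[56,18,-14] → ·
    (1,1)@(3, 3): e=[32,6,22] → #
    (2,1)@(5, 3): e=[36,18,6] → #
    (3,1)@(7, 3): e=[40,30,-10] → ·
    (1,2)@(3, 5): e=[12,6,42] → #
    (3,2)@(7, 5): e=[20,30,10] → #
    (4,2)@(9, 5): e=[24,42,-6] → ·
    (1,3)@(3, 7): e=[-8,6,62] → ·
    (2,3)@(5, 7): e=[-4,18,46] → ·
    (3,3)@(7, 7): e=[0,30,30] → #  [on edge]
    (4,3)@(9, 7): e=[4,42,14] → #
  covered (8 px):
    · # · · · · · ·
    · # # · · · · ·
    · # # # · · · ·
    · · · # # · · ·
    · · · · · · · ·
    · · · · · · · ·
    · · · · · · · ·
    · · · · · · · ·
    · · · · · · · ·
T3:
  2·area = 4  (B↔C swapped to make it positive)
  edge (16, 10)→(16, 12): d=(0,2) right/bottom  bias=-1
  edge (16, 12)→(14, 12): d=(-2,0) right/bottom  bias=-1
  edge (14, 12)→(16, 10): d=(2,-2) top-left  bias=+0
    (7,5)@(15, 11): e=[2,2,0] → #  [on edge]
    (6,6)@(13, 13): e=[6,-2,0] → ·  [on edge]
    (7,6)@(15, 13): e=[2,-2,4] → ·
    (5,7)@(11, 15): e=[10,-6,0] → ·  [on edge]
    (4,8)@(9, 17): e=[14,-10,0] → ·  [on edge]
  covered (1 px):
    · · · · · · · ·
    · · · · · · · ·
    · · · · · · · ·
    · · · · · · · ·
    · · · · · · · ·
    · · · · · · · #
    · · · · · · · ·
    · · · · · · · ·
    · · · · · · · ·

Result: 49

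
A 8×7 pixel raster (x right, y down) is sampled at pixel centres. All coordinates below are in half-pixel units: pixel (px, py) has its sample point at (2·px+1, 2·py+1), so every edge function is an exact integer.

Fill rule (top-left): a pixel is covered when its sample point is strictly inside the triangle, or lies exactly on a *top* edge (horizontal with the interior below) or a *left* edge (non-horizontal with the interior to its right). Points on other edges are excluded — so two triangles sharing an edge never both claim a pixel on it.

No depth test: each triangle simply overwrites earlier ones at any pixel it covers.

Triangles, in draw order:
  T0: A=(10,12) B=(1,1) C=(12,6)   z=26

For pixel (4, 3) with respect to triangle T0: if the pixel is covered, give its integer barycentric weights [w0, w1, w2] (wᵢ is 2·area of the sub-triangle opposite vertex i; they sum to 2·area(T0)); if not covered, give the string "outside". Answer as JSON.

T0:
  2·area = 76
  edge (10, 12)→(1, 1): d=(-9,-11) top-left  bias=+0
  edge (1, 1)→(12, 6): d=(11,5) right/bottom  bias=-1
  edge (12, 6)→(10, 12): d=(-2,6) right/bottom  bias=-1
    (0,0)@(1, 1): e=[0,0,76] → .  [on edge]
    (1,1)@(3, 3): e=[4,12,60] → X
    (2,1)@(5, 3): e=[26,2,48] → X
    (3,1)@(7, 3): e=[48,-8,36] → .
    (6,1)@(13, 3): e=[114,-38,0] → .  [on edge]
    (1,2)@(3, 5): e=[-14,34,56] → .
    (2,2)@(5, 5): e=[8,24,44] → X
    (3,2)@(7, 5): e=[30,14,32] → X
    (4,2)@(9, 5): e=[52,4,20] → X
    (5,2)@(11, 5): e=[74,-6,8] → .
    (2,3)@(5, 7): e=[-10,46,40] → .
    (3,3)@(7, 7): e=[12,36,28] → X
    (5,4)@(11, 9): e=[38,38,0] → .  [on edge]
  covered (9 px):
    . . . . . . . .
    . X X . . . . .
    . . X X X . . .
    . . . X X X . .
    . . . . X . . .
    . . . . . . . .
    . . . . . . . .

Final: [26,16,34]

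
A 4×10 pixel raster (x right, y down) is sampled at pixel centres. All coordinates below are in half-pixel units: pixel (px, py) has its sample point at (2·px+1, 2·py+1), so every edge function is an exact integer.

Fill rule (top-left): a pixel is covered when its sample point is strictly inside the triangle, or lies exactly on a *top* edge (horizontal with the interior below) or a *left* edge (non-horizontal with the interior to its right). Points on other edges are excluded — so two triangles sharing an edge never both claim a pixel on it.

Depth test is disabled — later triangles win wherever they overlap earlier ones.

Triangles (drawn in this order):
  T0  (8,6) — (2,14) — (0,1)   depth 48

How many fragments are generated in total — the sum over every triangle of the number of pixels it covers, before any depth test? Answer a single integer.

T0:
  2·area = 94
  edge (8, 6)→(2, 14): d=(-6,8) right/bottom  bias=-1
  edge (2, 14)→(0, 1): d=(-2,-13) top-left  bias=+0
  edge (0, 1)→(8, 6): d=(8,5) right/bottom  bias=-1
    (0,1)@(1, 3): e=[74,9,11] → #
    (1,1)@(3, 3): e=[58,35,1] → #
    (2,1)@(5, 3): e=[42,61,-9] → ·
    (0,2)@(1, 5): e=[62,5,27] → #
    (2,2)@(5, 5): e=[30,57,7] → #
    (3,2)@(7, 5): e=[14,83,-3] → ·
    (0,3)@(1, 7): e=[50,1,43] → #
    (3,3)@(7, 7): e=[2,79,13] → #
    (0,4)@(1, 9): e=[38,-3,59] → ·
    (1,4)@(3, 9): e=[22,23,49] → #
    (3,4)@(7, 9): e=[-10,75,29] → ·
    (1,5)@(3, 11): e=[10,19,65] → #
  covered (12 px):
    · · · ·
    # # · ·
    # # # ·
    # # # #
    · # # ·
    · # · ·
    · · · ·
    · · · ·
    · · · ·
    · · · ·

Answer: 12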